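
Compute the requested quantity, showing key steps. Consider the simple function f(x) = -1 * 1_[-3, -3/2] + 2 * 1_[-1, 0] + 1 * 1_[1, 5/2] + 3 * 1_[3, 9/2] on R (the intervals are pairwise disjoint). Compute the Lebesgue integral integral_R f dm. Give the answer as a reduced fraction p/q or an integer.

For a simple function f = sum_i c_i * 1_{A_i} with disjoint A_i,
  integral f dm = sum_i c_i * m(A_i).
Lengths of the A_i:
  m(A_1) = -3/2 - (-3) = 3/2.
  m(A_2) = 0 - (-1) = 1.
  m(A_3) = 5/2 - 1 = 3/2.
  m(A_4) = 9/2 - 3 = 3/2.
Contributions c_i * m(A_i):
  (-1) * (3/2) = -3/2.
  (2) * (1) = 2.
  (1) * (3/2) = 3/2.
  (3) * (3/2) = 9/2.
Total: -3/2 + 2 + 3/2 + 9/2 = 13/2.

13/2


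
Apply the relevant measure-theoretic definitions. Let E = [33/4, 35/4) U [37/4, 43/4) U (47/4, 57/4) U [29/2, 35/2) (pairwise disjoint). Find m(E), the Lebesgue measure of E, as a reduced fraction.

For pairwise disjoint intervals, m(union_i I_i) = sum_i m(I_i),
and m is invariant under swapping open/closed endpoints (single points have measure 0).
So m(E) = sum_i (b_i - a_i).
  I_1 has length 35/4 - 33/4 = 1/2.
  I_2 has length 43/4 - 37/4 = 3/2.
  I_3 has length 57/4 - 47/4 = 5/2.
  I_4 has length 35/2 - 29/2 = 3.
Summing:
  m(E) = 1/2 + 3/2 + 5/2 + 3 = 15/2.

15/2


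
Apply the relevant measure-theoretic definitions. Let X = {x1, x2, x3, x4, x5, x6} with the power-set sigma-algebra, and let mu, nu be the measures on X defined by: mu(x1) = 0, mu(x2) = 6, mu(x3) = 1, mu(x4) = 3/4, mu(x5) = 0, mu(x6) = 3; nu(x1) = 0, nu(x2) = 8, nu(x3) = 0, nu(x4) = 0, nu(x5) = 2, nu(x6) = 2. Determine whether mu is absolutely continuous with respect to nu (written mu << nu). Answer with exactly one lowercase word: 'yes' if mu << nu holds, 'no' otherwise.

mu << nu means: every nu-null measurable set is also mu-null; equivalently, for every atom x, if nu({x}) = 0 then mu({x}) = 0.
Checking each atom:
  x1: nu = 0, mu = 0 -> consistent with mu << nu.
  x2: nu = 8 > 0 -> no constraint.
  x3: nu = 0, mu = 1 > 0 -> violates mu << nu.
  x4: nu = 0, mu = 3/4 > 0 -> violates mu << nu.
  x5: nu = 2 > 0 -> no constraint.
  x6: nu = 2 > 0 -> no constraint.
The atom(s) x3, x4 violate the condition (nu = 0 but mu > 0). Therefore mu is NOT absolutely continuous w.r.t. nu.

no


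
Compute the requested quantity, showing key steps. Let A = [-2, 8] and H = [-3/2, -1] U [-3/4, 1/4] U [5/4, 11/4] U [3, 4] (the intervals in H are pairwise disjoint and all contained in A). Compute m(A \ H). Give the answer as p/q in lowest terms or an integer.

The ambient interval has length m(A) = 8 - (-2) = 10.
Since the holes are disjoint and sit inside A, by finite additivity
  m(H) = sum_i (b_i - a_i), and m(A \ H) = m(A) - m(H).
Computing the hole measures:
  m(H_1) = -1 - (-3/2) = 1/2.
  m(H_2) = 1/4 - (-3/4) = 1.
  m(H_3) = 11/4 - 5/4 = 3/2.
  m(H_4) = 4 - 3 = 1.
Summed: m(H) = 1/2 + 1 + 3/2 + 1 = 4.
So m(A \ H) = 10 - 4 = 6.

6


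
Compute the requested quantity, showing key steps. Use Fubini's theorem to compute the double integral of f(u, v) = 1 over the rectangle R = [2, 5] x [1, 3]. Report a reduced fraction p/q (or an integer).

f(u, v) is a tensor product of a function of u and a function of v, and both factors are bounded continuous (hence Lebesgue integrable) on the rectangle, so Fubini's theorem applies:
  integral_R f d(m x m) = (integral_a1^b1 1 du) * (integral_a2^b2 1 dv).
Inner integral in u: integral_{2}^{5} 1 du = (5^1 - 2^1)/1
  = 3.
Inner integral in v: integral_{1}^{3} 1 dv = (3^1 - 1^1)/1
  = 2.
Product: (3) * (2) = 6.

6


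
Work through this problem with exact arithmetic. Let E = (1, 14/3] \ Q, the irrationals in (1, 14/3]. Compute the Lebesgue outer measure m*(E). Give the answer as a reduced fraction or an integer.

The interval I = (1, 14/3] has m(I) = 14/3 - 1 = 11/3 (endpoints are measure-zero, so open/closed/half-open agree). Write I = (I cap Q) u (I \ Q). The rationals in I are countable, so m*(I cap Q) = 0 (cover each rational by intervals whose total length is arbitrarily small). By countable subadditivity m*(I) <= m*(I cap Q) + m*(I \ Q), hence m*(I \ Q) >= m(I) = 11/3. The reverse inequality m*(I \ Q) <= m*(I) = 11/3 is trivial since (I \ Q) is a subset of I. Therefore m*(I \ Q) = 11/3.

11/3


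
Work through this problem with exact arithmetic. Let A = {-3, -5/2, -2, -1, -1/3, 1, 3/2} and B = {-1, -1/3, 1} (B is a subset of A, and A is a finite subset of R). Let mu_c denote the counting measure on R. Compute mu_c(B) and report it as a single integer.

Counting measure assigns mu_c(E) = |E| (number of elements) when E is finite.
B has 3 element(s), so mu_c(B) = 3.

3


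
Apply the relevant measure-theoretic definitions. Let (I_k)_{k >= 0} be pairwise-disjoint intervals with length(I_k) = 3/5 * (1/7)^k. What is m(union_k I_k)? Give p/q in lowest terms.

By countable additivity of the Lebesgue measure on pairwise disjoint measurable sets,
  m(union_{k >= 0} I_k) = sum_{k >= 0} m(I_k) = sum_{k >= 0} a * r^k,
  with a = 3/5 and r = 1/7.
Since 0 < r = 1/7 < 1, the geometric series converges:
  sum_{k >= 0} a * r^k = a / (1 - r).
  = 3/5 / (1 - 1/7)
  = 3/5 / (6/7)
  = 7/10.

7/10


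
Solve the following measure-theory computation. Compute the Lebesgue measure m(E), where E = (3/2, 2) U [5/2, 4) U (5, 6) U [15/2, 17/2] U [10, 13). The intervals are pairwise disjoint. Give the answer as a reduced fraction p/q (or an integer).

For pairwise disjoint intervals, m(union_i I_i) = sum_i m(I_i),
and m is invariant under swapping open/closed endpoints (single points have measure 0).
So m(E) = sum_i (b_i - a_i).
  I_1 has length 2 - 3/2 = 1/2.
  I_2 has length 4 - 5/2 = 3/2.
  I_3 has length 6 - 5 = 1.
  I_4 has length 17/2 - 15/2 = 1.
  I_5 has length 13 - 10 = 3.
Summing:
  m(E) = 1/2 + 3/2 + 1 + 1 + 3 = 7.

7


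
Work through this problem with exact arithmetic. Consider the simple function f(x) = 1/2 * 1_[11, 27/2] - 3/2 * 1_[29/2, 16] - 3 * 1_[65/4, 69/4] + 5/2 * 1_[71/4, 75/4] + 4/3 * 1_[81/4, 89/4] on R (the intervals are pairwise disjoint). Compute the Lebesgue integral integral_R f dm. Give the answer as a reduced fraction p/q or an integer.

For a simple function f = sum_i c_i * 1_{A_i} with disjoint A_i,
  integral f dm = sum_i c_i * m(A_i).
Lengths of the A_i:
  m(A_1) = 27/2 - 11 = 5/2.
  m(A_2) = 16 - 29/2 = 3/2.
  m(A_3) = 69/4 - 65/4 = 1.
  m(A_4) = 75/4 - 71/4 = 1.
  m(A_5) = 89/4 - 81/4 = 2.
Contributions c_i * m(A_i):
  (1/2) * (5/2) = 5/4.
  (-3/2) * (3/2) = -9/4.
  (-3) * (1) = -3.
  (5/2) * (1) = 5/2.
  (4/3) * (2) = 8/3.
Total: 5/4 - 9/4 - 3 + 5/2 + 8/3 = 7/6.

7/6


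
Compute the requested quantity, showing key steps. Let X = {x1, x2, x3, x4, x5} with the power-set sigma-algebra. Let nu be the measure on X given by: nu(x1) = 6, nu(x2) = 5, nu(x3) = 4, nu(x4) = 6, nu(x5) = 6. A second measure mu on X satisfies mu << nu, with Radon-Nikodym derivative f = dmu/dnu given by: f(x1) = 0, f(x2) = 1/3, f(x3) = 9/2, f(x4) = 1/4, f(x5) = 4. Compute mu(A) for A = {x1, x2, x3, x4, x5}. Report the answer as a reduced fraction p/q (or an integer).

By the defining property of the Radon-Nikodym derivative, for every measurable set A,
  mu(A) = integral_A f dnu.
Since nu is a discrete measure concentrated on the atoms of X, the integral over A reduces to the sum
  mu(A) = sum_{x in A} f(x) * nu({x}).
Computing each term:
  x1: f(x1) * nu(x1) = 0 * 6 = 0.
  x2: f(x2) * nu(x2) = 1/3 * 5 = 5/3.
  x3: f(x3) * nu(x3) = 9/2 * 4 = 18.
  x4: f(x4) * nu(x4) = 1/4 * 6 = 3/2.
  x5: f(x5) * nu(x5) = 4 * 6 = 24.
Summing: mu(A) = 0 + 5/3 + 18 + 3/2 + 24 = 271/6.

271/6


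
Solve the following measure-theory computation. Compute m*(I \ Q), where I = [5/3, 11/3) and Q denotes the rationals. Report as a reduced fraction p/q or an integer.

The interval I = [5/3, 11/3) has m(I) = 11/3 - 5/3 = 2 (endpoints are measure-zero, so open/closed/half-open agree). Write I = (I cap Q) u (I \ Q). The rationals in I are countable, so m*(I cap Q) = 0 (cover each rational by intervals whose total length is arbitrarily small). By countable subadditivity m*(I) <= m*(I cap Q) + m*(I \ Q), hence m*(I \ Q) >= m(I) = 2. The reverse inequality m*(I \ Q) <= m*(I) = 2 is trivial since (I \ Q) is a subset of I. Therefore m*(I \ Q) = 2.

2


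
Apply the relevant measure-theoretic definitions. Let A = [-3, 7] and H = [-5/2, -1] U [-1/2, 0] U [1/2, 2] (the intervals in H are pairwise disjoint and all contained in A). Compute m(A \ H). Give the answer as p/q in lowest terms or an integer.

The ambient interval has length m(A) = 7 - (-3) = 10.
Since the holes are disjoint and sit inside A, by finite additivity
  m(H) = sum_i (b_i - a_i), and m(A \ H) = m(A) - m(H).
Computing the hole measures:
  m(H_1) = -1 - (-5/2) = 3/2.
  m(H_2) = 0 - (-1/2) = 1/2.
  m(H_3) = 2 - 1/2 = 3/2.
Summed: m(H) = 3/2 + 1/2 + 3/2 = 7/2.
So m(A \ H) = 10 - 7/2 = 13/2.

13/2


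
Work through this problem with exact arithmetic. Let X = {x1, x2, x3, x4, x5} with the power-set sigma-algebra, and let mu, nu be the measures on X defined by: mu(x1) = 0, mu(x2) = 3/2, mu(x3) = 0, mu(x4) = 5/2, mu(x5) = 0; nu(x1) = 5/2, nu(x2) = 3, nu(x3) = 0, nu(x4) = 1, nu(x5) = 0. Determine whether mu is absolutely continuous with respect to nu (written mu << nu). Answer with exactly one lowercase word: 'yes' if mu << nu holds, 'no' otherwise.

mu << nu means: every nu-null measurable set is also mu-null; equivalently, for every atom x, if nu({x}) = 0 then mu({x}) = 0.
Checking each atom:
  x1: nu = 5/2 > 0 -> no constraint.
  x2: nu = 3 > 0 -> no constraint.
  x3: nu = 0, mu = 0 -> consistent with mu << nu.
  x4: nu = 1 > 0 -> no constraint.
  x5: nu = 0, mu = 0 -> consistent with mu << nu.
No atom violates the condition. Therefore mu << nu.

yes


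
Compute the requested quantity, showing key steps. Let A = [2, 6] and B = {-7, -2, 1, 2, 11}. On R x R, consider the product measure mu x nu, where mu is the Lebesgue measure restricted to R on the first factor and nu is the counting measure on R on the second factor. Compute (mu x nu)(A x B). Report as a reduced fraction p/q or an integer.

For a measurable rectangle A x B, the product measure satisfies
  (mu x nu)(A x B) = mu(A) * nu(B).
  mu(A) = 4.
  nu(B) = 5.
  (mu x nu)(A x B) = 4 * 5 = 20.

20


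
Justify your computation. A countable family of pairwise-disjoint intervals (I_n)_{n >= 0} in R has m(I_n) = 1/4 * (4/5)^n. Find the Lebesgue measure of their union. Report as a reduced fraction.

By countable additivity of the Lebesgue measure on pairwise disjoint measurable sets,
  m(union_{n >= 0} I_n) = sum_{n >= 0} m(I_n) = sum_{n >= 0} a * r^n,
  with a = 1/4 and r = 4/5.
Since 0 < r = 4/5 < 1, the geometric series converges:
  sum_{n >= 0} a * r^n = a / (1 - r).
  = 1/4 / (1 - 4/5)
  = 1/4 / (1/5)
  = 5/4.

5/4


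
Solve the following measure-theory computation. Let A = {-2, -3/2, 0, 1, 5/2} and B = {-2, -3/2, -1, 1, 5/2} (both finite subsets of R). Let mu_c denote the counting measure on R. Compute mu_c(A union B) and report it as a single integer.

Counting measure on a finite set equals cardinality. By inclusion-exclusion, |A union B| = |A| + |B| - |A cap B|.
|A| = 5, |B| = 5, |A cap B| = 4.
So mu_c(A union B) = 5 + 5 - 4 = 6.

6


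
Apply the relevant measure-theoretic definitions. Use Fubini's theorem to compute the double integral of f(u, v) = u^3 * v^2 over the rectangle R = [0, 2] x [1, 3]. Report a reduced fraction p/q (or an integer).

f(u, v) is a tensor product of a function of u and a function of v, and both factors are bounded continuous (hence Lebesgue integrable) on the rectangle, so Fubini's theorem applies:
  integral_R f d(m x m) = (integral_a1^b1 u^3 du) * (integral_a2^b2 v^2 dv).
Inner integral in u: integral_{0}^{2} u^3 du = (2^4 - 0^4)/4
  = 4.
Inner integral in v: integral_{1}^{3} v^2 dv = (3^3 - 1^3)/3
  = 26/3.
Product: (4) * (26/3) = 104/3.

104/3


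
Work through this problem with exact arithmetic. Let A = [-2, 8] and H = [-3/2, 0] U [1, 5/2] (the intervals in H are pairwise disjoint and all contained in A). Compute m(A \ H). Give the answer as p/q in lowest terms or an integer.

The ambient interval has length m(A) = 8 - (-2) = 10.
Since the holes are disjoint and sit inside A, by finite additivity
  m(H) = sum_i (b_i - a_i), and m(A \ H) = m(A) - m(H).
Computing the hole measures:
  m(H_1) = 0 - (-3/2) = 3/2.
  m(H_2) = 5/2 - 1 = 3/2.
Summed: m(H) = 3/2 + 3/2 = 3.
So m(A \ H) = 10 - 3 = 7.

7


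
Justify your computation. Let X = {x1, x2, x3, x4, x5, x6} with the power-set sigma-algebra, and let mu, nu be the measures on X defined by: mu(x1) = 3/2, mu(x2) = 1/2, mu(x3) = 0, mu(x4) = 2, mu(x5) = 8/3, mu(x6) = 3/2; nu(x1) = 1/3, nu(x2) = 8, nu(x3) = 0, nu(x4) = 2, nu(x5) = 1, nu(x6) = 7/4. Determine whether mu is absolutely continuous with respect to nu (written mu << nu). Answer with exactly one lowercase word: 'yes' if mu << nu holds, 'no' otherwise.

mu << nu means: every nu-null measurable set is also mu-null; equivalently, for every atom x, if nu({x}) = 0 then mu({x}) = 0.
Checking each atom:
  x1: nu = 1/3 > 0 -> no constraint.
  x2: nu = 8 > 0 -> no constraint.
  x3: nu = 0, mu = 0 -> consistent with mu << nu.
  x4: nu = 2 > 0 -> no constraint.
  x5: nu = 1 > 0 -> no constraint.
  x6: nu = 7/4 > 0 -> no constraint.
No atom violates the condition. Therefore mu << nu.

yes


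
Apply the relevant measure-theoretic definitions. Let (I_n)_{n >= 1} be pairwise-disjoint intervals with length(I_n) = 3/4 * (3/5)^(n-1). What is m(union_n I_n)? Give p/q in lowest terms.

By countable additivity of the Lebesgue measure on pairwise disjoint measurable sets,
  m(union_{n >= 1} I_n) = sum_{n >= 1} m(I_n) = sum_{n >= 1} a * r^(n-1),
  with a = 3/4 and r = 3/5.
Since 0 < r = 3/5 < 1, the geometric series converges:
  sum_{n >= 1} a * r^(n-1) = a / (1 - r).
  = 3/4 / (1 - 3/5)
  = 3/4 / (2/5)
  = 15/8.

15/8


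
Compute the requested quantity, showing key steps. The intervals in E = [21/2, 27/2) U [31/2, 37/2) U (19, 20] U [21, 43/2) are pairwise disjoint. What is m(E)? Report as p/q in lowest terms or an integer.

For pairwise disjoint intervals, m(union_i I_i) = sum_i m(I_i),
and m is invariant under swapping open/closed endpoints (single points have measure 0).
So m(E) = sum_i (b_i - a_i).
  I_1 has length 27/2 - 21/2 = 3.
  I_2 has length 37/2 - 31/2 = 3.
  I_3 has length 20 - 19 = 1.
  I_4 has length 43/2 - 21 = 1/2.
Summing:
  m(E) = 3 + 3 + 1 + 1/2 = 15/2.

15/2


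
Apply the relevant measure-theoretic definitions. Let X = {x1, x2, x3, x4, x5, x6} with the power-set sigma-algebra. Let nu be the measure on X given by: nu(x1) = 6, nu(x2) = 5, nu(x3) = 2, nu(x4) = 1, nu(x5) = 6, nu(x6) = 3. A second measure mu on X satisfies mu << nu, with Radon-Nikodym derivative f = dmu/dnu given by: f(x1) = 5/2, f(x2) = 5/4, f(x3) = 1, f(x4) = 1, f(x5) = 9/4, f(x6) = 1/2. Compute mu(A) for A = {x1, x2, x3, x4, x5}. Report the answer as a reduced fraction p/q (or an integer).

By the defining property of the Radon-Nikodym derivative, for every measurable set A,
  mu(A) = integral_A f dnu.
Since nu is a discrete measure concentrated on the atoms of X, the integral over A reduces to the sum
  mu(A) = sum_{x in A} f(x) * nu({x}).
Computing each term:
  x1: f(x1) * nu(x1) = 5/2 * 6 = 15.
  x2: f(x2) * nu(x2) = 5/4 * 5 = 25/4.
  x3: f(x3) * nu(x3) = 1 * 2 = 2.
  x4: f(x4) * nu(x4) = 1 * 1 = 1.
  x5: f(x5) * nu(x5) = 9/4 * 6 = 27/2.
Summing: mu(A) = 15 + 25/4 + 2 + 1 + 27/2 = 151/4.

151/4


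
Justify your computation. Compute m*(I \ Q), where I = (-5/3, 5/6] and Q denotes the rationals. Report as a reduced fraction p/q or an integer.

The interval I = (-5/3, 5/6] has m(I) = 5/6 - (-5/3) = 5/2 (endpoints are measure-zero, so open/closed/half-open agree). Write I = (I cap Q) u (I \ Q). The rationals in I are countable, so m*(I cap Q) = 0 (cover each rational by intervals whose total length is arbitrarily small). By countable subadditivity m*(I) <= m*(I cap Q) + m*(I \ Q), hence m*(I \ Q) >= m(I) = 5/2. The reverse inequality m*(I \ Q) <= m*(I) = 5/2 is trivial since (I \ Q) is a subset of I. Therefore m*(I \ Q) = 5/2.

5/2


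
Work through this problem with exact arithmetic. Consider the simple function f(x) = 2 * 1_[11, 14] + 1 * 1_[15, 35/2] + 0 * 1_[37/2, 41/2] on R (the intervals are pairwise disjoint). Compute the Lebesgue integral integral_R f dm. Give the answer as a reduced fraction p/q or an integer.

For a simple function f = sum_i c_i * 1_{A_i} with disjoint A_i,
  integral f dm = sum_i c_i * m(A_i).
Lengths of the A_i:
  m(A_1) = 14 - 11 = 3.
  m(A_2) = 35/2 - 15 = 5/2.
  m(A_3) = 41/2 - 37/2 = 2.
Contributions c_i * m(A_i):
  (2) * (3) = 6.
  (1) * (5/2) = 5/2.
  (0) * (2) = 0.
Total: 6 + 5/2 + 0 = 17/2.

17/2


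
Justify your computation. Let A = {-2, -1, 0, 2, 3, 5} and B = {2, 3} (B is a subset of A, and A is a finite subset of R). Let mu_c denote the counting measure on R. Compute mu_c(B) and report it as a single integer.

Counting measure assigns mu_c(E) = |E| (number of elements) when E is finite.
B has 2 element(s), so mu_c(B) = 2.

2


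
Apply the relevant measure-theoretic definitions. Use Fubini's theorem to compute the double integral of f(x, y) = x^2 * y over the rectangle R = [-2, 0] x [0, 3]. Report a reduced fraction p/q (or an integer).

f(x, y) is a tensor product of a function of x and a function of y, and both factors are bounded continuous (hence Lebesgue integrable) on the rectangle, so Fubini's theorem applies:
  integral_R f d(m x m) = (integral_a1^b1 x^2 dx) * (integral_a2^b2 y dy).
Inner integral in x: integral_{-2}^{0} x^2 dx = (0^3 - (-2)^3)/3
  = 8/3.
Inner integral in y: integral_{0}^{3} y dy = (3^2 - 0^2)/2
  = 9/2.
Product: (8/3) * (9/2) = 12.

12


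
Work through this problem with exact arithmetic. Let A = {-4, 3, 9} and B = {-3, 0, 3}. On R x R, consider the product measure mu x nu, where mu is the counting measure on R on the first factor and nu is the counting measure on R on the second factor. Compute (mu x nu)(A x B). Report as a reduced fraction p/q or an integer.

For a measurable rectangle A x B, the product measure satisfies
  (mu x nu)(A x B) = mu(A) * nu(B).
  mu(A) = 3.
  nu(B) = 3.
  (mu x nu)(A x B) = 3 * 3 = 9.

9


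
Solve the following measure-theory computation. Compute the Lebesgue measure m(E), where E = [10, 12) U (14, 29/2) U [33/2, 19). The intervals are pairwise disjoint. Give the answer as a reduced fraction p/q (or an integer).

For pairwise disjoint intervals, m(union_i I_i) = sum_i m(I_i),
and m is invariant under swapping open/closed endpoints (single points have measure 0).
So m(E) = sum_i (b_i - a_i).
  I_1 has length 12 - 10 = 2.
  I_2 has length 29/2 - 14 = 1/2.
  I_3 has length 19 - 33/2 = 5/2.
Summing:
  m(E) = 2 + 1/2 + 5/2 = 5.

5


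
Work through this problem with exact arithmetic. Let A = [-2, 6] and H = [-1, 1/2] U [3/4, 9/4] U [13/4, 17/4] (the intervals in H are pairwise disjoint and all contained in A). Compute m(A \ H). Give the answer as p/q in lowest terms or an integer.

The ambient interval has length m(A) = 6 - (-2) = 8.
Since the holes are disjoint and sit inside A, by finite additivity
  m(H) = sum_i (b_i - a_i), and m(A \ H) = m(A) - m(H).
Computing the hole measures:
  m(H_1) = 1/2 - (-1) = 3/2.
  m(H_2) = 9/4 - 3/4 = 3/2.
  m(H_3) = 17/4 - 13/4 = 1.
Summed: m(H) = 3/2 + 3/2 + 1 = 4.
So m(A \ H) = 8 - 4 = 4.

4


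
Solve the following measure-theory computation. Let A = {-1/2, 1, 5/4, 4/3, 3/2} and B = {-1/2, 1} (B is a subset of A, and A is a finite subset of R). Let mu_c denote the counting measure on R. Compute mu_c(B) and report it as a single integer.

Counting measure assigns mu_c(E) = |E| (number of elements) when E is finite.
B has 2 element(s), so mu_c(B) = 2.

2


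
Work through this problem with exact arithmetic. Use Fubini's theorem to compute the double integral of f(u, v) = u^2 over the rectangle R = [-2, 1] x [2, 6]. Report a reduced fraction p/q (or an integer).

f(u, v) is a tensor product of a function of u and a function of v, and both factors are bounded continuous (hence Lebesgue integrable) on the rectangle, so Fubini's theorem applies:
  integral_R f d(m x m) = (integral_a1^b1 u^2 du) * (integral_a2^b2 1 dv).
Inner integral in u: integral_{-2}^{1} u^2 du = (1^3 - (-2)^3)/3
  = 3.
Inner integral in v: integral_{2}^{6} 1 dv = (6^1 - 2^1)/1
  = 4.
Product: (3) * (4) = 12.

12


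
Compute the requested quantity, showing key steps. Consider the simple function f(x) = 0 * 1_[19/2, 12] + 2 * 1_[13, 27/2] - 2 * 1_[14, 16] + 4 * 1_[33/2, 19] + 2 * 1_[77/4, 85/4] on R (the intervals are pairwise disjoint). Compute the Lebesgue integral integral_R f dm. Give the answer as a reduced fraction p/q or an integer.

For a simple function f = sum_i c_i * 1_{A_i} with disjoint A_i,
  integral f dm = sum_i c_i * m(A_i).
Lengths of the A_i:
  m(A_1) = 12 - 19/2 = 5/2.
  m(A_2) = 27/2 - 13 = 1/2.
  m(A_3) = 16 - 14 = 2.
  m(A_4) = 19 - 33/2 = 5/2.
  m(A_5) = 85/4 - 77/4 = 2.
Contributions c_i * m(A_i):
  (0) * (5/2) = 0.
  (2) * (1/2) = 1.
  (-2) * (2) = -4.
  (4) * (5/2) = 10.
  (2) * (2) = 4.
Total: 0 + 1 - 4 + 10 + 4 = 11.

11


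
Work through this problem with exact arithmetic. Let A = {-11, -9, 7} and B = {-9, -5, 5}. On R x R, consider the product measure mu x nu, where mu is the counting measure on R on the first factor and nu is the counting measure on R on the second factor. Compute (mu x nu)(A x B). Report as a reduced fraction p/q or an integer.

For a measurable rectangle A x B, the product measure satisfies
  (mu x nu)(A x B) = mu(A) * nu(B).
  mu(A) = 3.
  nu(B) = 3.
  (mu x nu)(A x B) = 3 * 3 = 9.

9


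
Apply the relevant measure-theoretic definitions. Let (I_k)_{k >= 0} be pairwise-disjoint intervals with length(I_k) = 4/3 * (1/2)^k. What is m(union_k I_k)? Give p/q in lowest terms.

By countable additivity of the Lebesgue measure on pairwise disjoint measurable sets,
  m(union_{k >= 0} I_k) = sum_{k >= 0} m(I_k) = sum_{k >= 0} a * r^k,
  with a = 4/3 and r = 1/2.
Since 0 < r = 1/2 < 1, the geometric series converges:
  sum_{k >= 0} a * r^k = a / (1 - r).
  = 4/3 / (1 - 1/2)
  = 4/3 / (1/2)
  = 8/3.

8/3


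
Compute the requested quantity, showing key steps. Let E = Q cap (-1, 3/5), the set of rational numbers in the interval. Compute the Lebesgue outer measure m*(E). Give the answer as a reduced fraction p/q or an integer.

Q cap (-1, 3/5) is countable; list its elements as q_1, q_2, ... . Fix eps > 0 and cover the k-th point by an interval of length eps * 2^(-k). The cover has total length eps * sum_{k>=1} 2^(-k) = eps, so by definition of outer measure m*(Q cap (-1, 3/5)) <= eps. Since eps was arbitrary and m* >= 0, the outer measure is 0.

0


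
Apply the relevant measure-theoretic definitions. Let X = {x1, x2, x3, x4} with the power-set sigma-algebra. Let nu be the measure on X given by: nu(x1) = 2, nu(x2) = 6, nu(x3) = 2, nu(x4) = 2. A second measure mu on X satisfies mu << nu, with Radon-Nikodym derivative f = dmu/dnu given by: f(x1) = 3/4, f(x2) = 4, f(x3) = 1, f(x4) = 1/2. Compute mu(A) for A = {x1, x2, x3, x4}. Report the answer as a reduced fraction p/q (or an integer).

By the defining property of the Radon-Nikodym derivative, for every measurable set A,
  mu(A) = integral_A f dnu.
Since nu is a discrete measure concentrated on the atoms of X, the integral over A reduces to the sum
  mu(A) = sum_{x in A} f(x) * nu({x}).
Computing each term:
  x1: f(x1) * nu(x1) = 3/4 * 2 = 3/2.
  x2: f(x2) * nu(x2) = 4 * 6 = 24.
  x3: f(x3) * nu(x3) = 1 * 2 = 2.
  x4: f(x4) * nu(x4) = 1/2 * 2 = 1.
Summing: mu(A) = 3/2 + 24 + 2 + 1 = 57/2.

57/2


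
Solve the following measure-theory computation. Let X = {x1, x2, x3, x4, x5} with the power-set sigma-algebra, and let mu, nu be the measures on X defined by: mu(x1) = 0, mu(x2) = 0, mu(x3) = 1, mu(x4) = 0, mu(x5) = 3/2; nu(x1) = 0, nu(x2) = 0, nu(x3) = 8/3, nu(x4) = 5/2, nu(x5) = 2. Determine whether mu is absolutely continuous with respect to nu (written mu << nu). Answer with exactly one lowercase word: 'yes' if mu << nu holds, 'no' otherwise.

mu << nu means: every nu-null measurable set is also mu-null; equivalently, for every atom x, if nu({x}) = 0 then mu({x}) = 0.
Checking each atom:
  x1: nu = 0, mu = 0 -> consistent with mu << nu.
  x2: nu = 0, mu = 0 -> consistent with mu << nu.
  x3: nu = 8/3 > 0 -> no constraint.
  x4: nu = 5/2 > 0 -> no constraint.
  x5: nu = 2 > 0 -> no constraint.
No atom violates the condition. Therefore mu << nu.

yes


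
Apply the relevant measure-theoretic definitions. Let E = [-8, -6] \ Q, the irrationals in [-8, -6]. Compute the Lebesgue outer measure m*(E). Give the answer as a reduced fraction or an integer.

The interval I = [-8, -6] has m(I) = -6 - (-8) = 2 (endpoints are measure-zero, so open/closed/half-open agree). Write I = (I cap Q) u (I \ Q). The rationals in I are countable, so m*(I cap Q) = 0 (cover each rational by intervals whose total length is arbitrarily small). By countable subadditivity m*(I) <= m*(I cap Q) + m*(I \ Q), hence m*(I \ Q) >= m(I) = 2. The reverse inequality m*(I \ Q) <= m*(I) = 2 is trivial since (I \ Q) is a subset of I. Therefore m*(I \ Q) = 2.

2


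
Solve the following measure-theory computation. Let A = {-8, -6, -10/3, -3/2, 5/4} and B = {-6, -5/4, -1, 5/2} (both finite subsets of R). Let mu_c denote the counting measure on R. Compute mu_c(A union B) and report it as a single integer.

Counting measure on a finite set equals cardinality. By inclusion-exclusion, |A union B| = |A| + |B| - |A cap B|.
|A| = 5, |B| = 4, |A cap B| = 1.
So mu_c(A union B) = 5 + 4 - 1 = 8.

8


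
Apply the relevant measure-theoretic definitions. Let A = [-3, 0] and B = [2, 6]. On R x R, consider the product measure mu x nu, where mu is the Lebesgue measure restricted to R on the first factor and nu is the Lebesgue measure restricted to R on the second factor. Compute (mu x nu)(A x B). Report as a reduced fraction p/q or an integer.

For a measurable rectangle A x B, the product measure satisfies
  (mu x nu)(A x B) = mu(A) * nu(B).
  mu(A) = 3.
  nu(B) = 4.
  (mu x nu)(A x B) = 3 * 4 = 12.

12


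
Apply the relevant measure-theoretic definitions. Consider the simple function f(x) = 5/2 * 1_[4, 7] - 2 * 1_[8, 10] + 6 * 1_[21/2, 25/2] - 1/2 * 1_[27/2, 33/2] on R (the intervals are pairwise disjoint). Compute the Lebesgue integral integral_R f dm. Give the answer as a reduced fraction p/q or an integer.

For a simple function f = sum_i c_i * 1_{A_i} with disjoint A_i,
  integral f dm = sum_i c_i * m(A_i).
Lengths of the A_i:
  m(A_1) = 7 - 4 = 3.
  m(A_2) = 10 - 8 = 2.
  m(A_3) = 25/2 - 21/2 = 2.
  m(A_4) = 33/2 - 27/2 = 3.
Contributions c_i * m(A_i):
  (5/2) * (3) = 15/2.
  (-2) * (2) = -4.
  (6) * (2) = 12.
  (-1/2) * (3) = -3/2.
Total: 15/2 - 4 + 12 - 3/2 = 14.

14


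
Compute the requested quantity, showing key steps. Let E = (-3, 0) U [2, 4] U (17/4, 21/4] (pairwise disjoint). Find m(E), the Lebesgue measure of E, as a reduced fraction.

For pairwise disjoint intervals, m(union_i I_i) = sum_i m(I_i),
and m is invariant under swapping open/closed endpoints (single points have measure 0).
So m(E) = sum_i (b_i - a_i).
  I_1 has length 0 - (-3) = 3.
  I_2 has length 4 - 2 = 2.
  I_3 has length 21/4 - 17/4 = 1.
Summing:
  m(E) = 3 + 2 + 1 = 6.

6


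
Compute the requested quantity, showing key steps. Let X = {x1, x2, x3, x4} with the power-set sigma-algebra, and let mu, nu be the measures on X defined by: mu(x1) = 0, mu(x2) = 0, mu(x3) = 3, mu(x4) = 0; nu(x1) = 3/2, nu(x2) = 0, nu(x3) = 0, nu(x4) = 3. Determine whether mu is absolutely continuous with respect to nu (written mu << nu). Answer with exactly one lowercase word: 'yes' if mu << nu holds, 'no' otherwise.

mu << nu means: every nu-null measurable set is also mu-null; equivalently, for every atom x, if nu({x}) = 0 then mu({x}) = 0.
Checking each atom:
  x1: nu = 3/2 > 0 -> no constraint.
  x2: nu = 0, mu = 0 -> consistent with mu << nu.
  x3: nu = 0, mu = 3 > 0 -> violates mu << nu.
  x4: nu = 3 > 0 -> no constraint.
The atom(s) x3 violate the condition (nu = 0 but mu > 0). Therefore mu is NOT absolutely continuous w.r.t. nu.

no


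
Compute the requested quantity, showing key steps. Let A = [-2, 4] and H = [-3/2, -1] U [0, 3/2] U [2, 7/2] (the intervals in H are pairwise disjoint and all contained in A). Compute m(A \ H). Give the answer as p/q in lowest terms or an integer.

The ambient interval has length m(A) = 4 - (-2) = 6.
Since the holes are disjoint and sit inside A, by finite additivity
  m(H) = sum_i (b_i - a_i), and m(A \ H) = m(A) - m(H).
Computing the hole measures:
  m(H_1) = -1 - (-3/2) = 1/2.
  m(H_2) = 3/2 - 0 = 3/2.
  m(H_3) = 7/2 - 2 = 3/2.
Summed: m(H) = 1/2 + 3/2 + 3/2 = 7/2.
So m(A \ H) = 6 - 7/2 = 5/2.

5/2


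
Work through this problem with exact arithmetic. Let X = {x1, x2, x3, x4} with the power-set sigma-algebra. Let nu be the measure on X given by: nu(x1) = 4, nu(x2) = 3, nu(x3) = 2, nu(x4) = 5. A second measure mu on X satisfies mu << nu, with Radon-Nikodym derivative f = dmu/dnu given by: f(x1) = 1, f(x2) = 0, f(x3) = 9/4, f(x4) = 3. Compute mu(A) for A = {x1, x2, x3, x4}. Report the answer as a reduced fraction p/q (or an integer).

By the defining property of the Radon-Nikodym derivative, for every measurable set A,
  mu(A) = integral_A f dnu.
Since nu is a discrete measure concentrated on the atoms of X, the integral over A reduces to the sum
  mu(A) = sum_{x in A} f(x) * nu({x}).
Computing each term:
  x1: f(x1) * nu(x1) = 1 * 4 = 4.
  x2: f(x2) * nu(x2) = 0 * 3 = 0.
  x3: f(x3) * nu(x3) = 9/4 * 2 = 9/2.
  x4: f(x4) * nu(x4) = 3 * 5 = 15.
Summing: mu(A) = 4 + 0 + 9/2 + 15 = 47/2.

47/2


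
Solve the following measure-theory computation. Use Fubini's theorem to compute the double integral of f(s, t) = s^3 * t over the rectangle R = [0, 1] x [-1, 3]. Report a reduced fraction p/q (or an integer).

f(s, t) is a tensor product of a function of s and a function of t, and both factors are bounded continuous (hence Lebesgue integrable) on the rectangle, so Fubini's theorem applies:
  integral_R f d(m x m) = (integral_a1^b1 s^3 ds) * (integral_a2^b2 t dt).
Inner integral in s: integral_{0}^{1} s^3 ds = (1^4 - 0^4)/4
  = 1/4.
Inner integral in t: integral_{-1}^{3} t dt = (3^2 - (-1)^2)/2
  = 4.
Product: (1/4) * (4) = 1.

1


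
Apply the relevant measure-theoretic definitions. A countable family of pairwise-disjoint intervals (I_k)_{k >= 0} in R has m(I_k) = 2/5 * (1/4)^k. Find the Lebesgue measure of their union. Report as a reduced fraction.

By countable additivity of the Lebesgue measure on pairwise disjoint measurable sets,
  m(union_{k >= 0} I_k) = sum_{k >= 0} m(I_k) = sum_{k >= 0} a * r^k,
  with a = 2/5 and r = 1/4.
Since 0 < r = 1/4 < 1, the geometric series converges:
  sum_{k >= 0} a * r^k = a / (1 - r).
  = 2/5 / (1 - 1/4)
  = 2/5 / (3/4)
  = 8/15.

8/15


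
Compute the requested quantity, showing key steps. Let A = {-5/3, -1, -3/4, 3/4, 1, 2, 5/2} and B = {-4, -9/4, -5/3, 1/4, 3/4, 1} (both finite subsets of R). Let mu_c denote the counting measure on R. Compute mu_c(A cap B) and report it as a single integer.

Counting measure on a finite set equals cardinality. mu_c(A cap B) = |A cap B| (elements appearing in both).
Enumerating the elements of A that also lie in B gives 3 element(s).
So mu_c(A cap B) = 3.

3


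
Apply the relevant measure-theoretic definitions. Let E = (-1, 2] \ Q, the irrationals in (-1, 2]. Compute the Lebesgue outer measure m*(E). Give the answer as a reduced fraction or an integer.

The interval I = (-1, 2] has m(I) = 2 - (-1) = 3 (endpoints are measure-zero, so open/closed/half-open agree). Write I = (I cap Q) u (I \ Q). The rationals in I are countable, so m*(I cap Q) = 0 (cover each rational by intervals whose total length is arbitrarily small). By countable subadditivity m*(I) <= m*(I cap Q) + m*(I \ Q), hence m*(I \ Q) >= m(I) = 3. The reverse inequality m*(I \ Q) <= m*(I) = 3 is trivial since (I \ Q) is a subset of I. Therefore m*(I \ Q) = 3.

3


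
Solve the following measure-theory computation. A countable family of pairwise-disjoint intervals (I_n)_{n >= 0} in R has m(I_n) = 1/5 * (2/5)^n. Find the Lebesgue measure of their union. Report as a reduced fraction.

By countable additivity of the Lebesgue measure on pairwise disjoint measurable sets,
  m(union_{n >= 0} I_n) = sum_{n >= 0} m(I_n) = sum_{n >= 0} a * r^n,
  with a = 1/5 and r = 2/5.
Since 0 < r = 2/5 < 1, the geometric series converges:
  sum_{n >= 0} a * r^n = a / (1 - r).
  = 1/5 / (1 - 2/5)
  = 1/5 / (3/5)
  = 1/3.

1/3


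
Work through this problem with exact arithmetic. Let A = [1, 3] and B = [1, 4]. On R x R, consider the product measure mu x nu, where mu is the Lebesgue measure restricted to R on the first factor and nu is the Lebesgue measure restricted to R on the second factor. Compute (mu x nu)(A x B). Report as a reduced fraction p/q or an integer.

For a measurable rectangle A x B, the product measure satisfies
  (mu x nu)(A x B) = mu(A) * nu(B).
  mu(A) = 2.
  nu(B) = 3.
  (mu x nu)(A x B) = 2 * 3 = 6.

6


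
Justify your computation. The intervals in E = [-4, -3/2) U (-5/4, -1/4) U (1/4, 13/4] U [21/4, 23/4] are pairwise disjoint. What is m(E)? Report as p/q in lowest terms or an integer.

For pairwise disjoint intervals, m(union_i I_i) = sum_i m(I_i),
and m is invariant under swapping open/closed endpoints (single points have measure 0).
So m(E) = sum_i (b_i - a_i).
  I_1 has length -3/2 - (-4) = 5/2.
  I_2 has length -1/4 - (-5/4) = 1.
  I_3 has length 13/4 - 1/4 = 3.
  I_4 has length 23/4 - 21/4 = 1/2.
Summing:
  m(E) = 5/2 + 1 + 3 + 1/2 = 7.

7


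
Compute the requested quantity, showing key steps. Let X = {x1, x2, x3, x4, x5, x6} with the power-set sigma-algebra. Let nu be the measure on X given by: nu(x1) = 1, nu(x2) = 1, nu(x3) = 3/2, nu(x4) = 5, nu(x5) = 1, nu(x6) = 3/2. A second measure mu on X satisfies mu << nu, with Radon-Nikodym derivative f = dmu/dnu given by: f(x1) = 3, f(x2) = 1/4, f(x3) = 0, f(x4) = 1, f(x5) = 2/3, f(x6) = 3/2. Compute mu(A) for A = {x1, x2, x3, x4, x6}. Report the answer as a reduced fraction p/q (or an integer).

By the defining property of the Radon-Nikodym derivative, for every measurable set A,
  mu(A) = integral_A f dnu.
Since nu is a discrete measure concentrated on the atoms of X, the integral over A reduces to the sum
  mu(A) = sum_{x in A} f(x) * nu({x}).
Computing each term:
  x1: f(x1) * nu(x1) = 3 * 1 = 3.
  x2: f(x2) * nu(x2) = 1/4 * 1 = 1/4.
  x3: f(x3) * nu(x3) = 0 * 3/2 = 0.
  x4: f(x4) * nu(x4) = 1 * 5 = 5.
  x6: f(x6) * nu(x6) = 3/2 * 3/2 = 9/4.
Summing: mu(A) = 3 + 1/4 + 0 + 5 + 9/4 = 21/2.

21/2


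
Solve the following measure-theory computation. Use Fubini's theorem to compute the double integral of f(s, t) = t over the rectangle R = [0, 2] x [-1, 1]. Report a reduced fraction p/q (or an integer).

f(s, t) is a tensor product of a function of s and a function of t, and both factors are bounded continuous (hence Lebesgue integrable) on the rectangle, so Fubini's theorem applies:
  integral_R f d(m x m) = (integral_a1^b1 1 ds) * (integral_a2^b2 t dt).
Inner integral in s: integral_{0}^{2} 1 ds = (2^1 - 0^1)/1
  = 2.
Inner integral in t: integral_{-1}^{1} t dt = (1^2 - (-1)^2)/2
  = 0.
Product: (2) * (0) = 0.

0


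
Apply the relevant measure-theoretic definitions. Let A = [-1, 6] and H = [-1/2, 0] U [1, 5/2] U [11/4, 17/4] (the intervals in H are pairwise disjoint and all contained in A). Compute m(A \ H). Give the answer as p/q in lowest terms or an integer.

The ambient interval has length m(A) = 6 - (-1) = 7.
Since the holes are disjoint and sit inside A, by finite additivity
  m(H) = sum_i (b_i - a_i), and m(A \ H) = m(A) - m(H).
Computing the hole measures:
  m(H_1) = 0 - (-1/2) = 1/2.
  m(H_2) = 5/2 - 1 = 3/2.
  m(H_3) = 17/4 - 11/4 = 3/2.
Summed: m(H) = 1/2 + 3/2 + 3/2 = 7/2.
So m(A \ H) = 7 - 7/2 = 7/2.

7/2


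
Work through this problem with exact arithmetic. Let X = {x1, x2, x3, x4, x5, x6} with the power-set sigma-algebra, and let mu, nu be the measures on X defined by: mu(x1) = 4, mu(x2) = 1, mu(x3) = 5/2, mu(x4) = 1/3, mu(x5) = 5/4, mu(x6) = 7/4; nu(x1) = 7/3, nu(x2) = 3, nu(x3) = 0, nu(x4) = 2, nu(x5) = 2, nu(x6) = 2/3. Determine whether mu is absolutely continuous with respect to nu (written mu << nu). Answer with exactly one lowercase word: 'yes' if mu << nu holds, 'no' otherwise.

mu << nu means: every nu-null measurable set is also mu-null; equivalently, for every atom x, if nu({x}) = 0 then mu({x}) = 0.
Checking each atom:
  x1: nu = 7/3 > 0 -> no constraint.
  x2: nu = 3 > 0 -> no constraint.
  x3: nu = 0, mu = 5/2 > 0 -> violates mu << nu.
  x4: nu = 2 > 0 -> no constraint.
  x5: nu = 2 > 0 -> no constraint.
  x6: nu = 2/3 > 0 -> no constraint.
The atom(s) x3 violate the condition (nu = 0 but mu > 0). Therefore mu is NOT absolutely continuous w.r.t. nu.

no


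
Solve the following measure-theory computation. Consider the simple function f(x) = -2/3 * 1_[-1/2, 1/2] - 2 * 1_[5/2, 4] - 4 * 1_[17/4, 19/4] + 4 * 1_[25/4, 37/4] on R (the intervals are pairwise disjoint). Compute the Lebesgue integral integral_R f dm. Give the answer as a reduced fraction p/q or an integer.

For a simple function f = sum_i c_i * 1_{A_i} with disjoint A_i,
  integral f dm = sum_i c_i * m(A_i).
Lengths of the A_i:
  m(A_1) = 1/2 - (-1/2) = 1.
  m(A_2) = 4 - 5/2 = 3/2.
  m(A_3) = 19/4 - 17/4 = 1/2.
  m(A_4) = 37/4 - 25/4 = 3.
Contributions c_i * m(A_i):
  (-2/3) * (1) = -2/3.
  (-2) * (3/2) = -3.
  (-4) * (1/2) = -2.
  (4) * (3) = 12.
Total: -2/3 - 3 - 2 + 12 = 19/3.

19/3


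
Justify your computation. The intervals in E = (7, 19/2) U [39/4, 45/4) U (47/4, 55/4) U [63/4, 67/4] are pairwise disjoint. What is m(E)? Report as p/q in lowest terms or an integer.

For pairwise disjoint intervals, m(union_i I_i) = sum_i m(I_i),
and m is invariant under swapping open/closed endpoints (single points have measure 0).
So m(E) = sum_i (b_i - a_i).
  I_1 has length 19/2 - 7 = 5/2.
  I_2 has length 45/4 - 39/4 = 3/2.
  I_3 has length 55/4 - 47/4 = 2.
  I_4 has length 67/4 - 63/4 = 1.
Summing:
  m(E) = 5/2 + 3/2 + 2 + 1 = 7.

7


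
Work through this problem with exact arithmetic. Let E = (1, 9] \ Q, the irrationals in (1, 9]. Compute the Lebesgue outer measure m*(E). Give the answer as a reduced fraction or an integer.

The interval I = (1, 9] has m(I) = 9 - 1 = 8 (endpoints are measure-zero, so open/closed/half-open agree). Write I = (I cap Q) u (I \ Q). The rationals in I are countable, so m*(I cap Q) = 0 (cover each rational by intervals whose total length is arbitrarily small). By countable subadditivity m*(I) <= m*(I cap Q) + m*(I \ Q), hence m*(I \ Q) >= m(I) = 8. The reverse inequality m*(I \ Q) <= m*(I) = 8 is trivial since (I \ Q) is a subset of I. Therefore m*(I \ Q) = 8.

8


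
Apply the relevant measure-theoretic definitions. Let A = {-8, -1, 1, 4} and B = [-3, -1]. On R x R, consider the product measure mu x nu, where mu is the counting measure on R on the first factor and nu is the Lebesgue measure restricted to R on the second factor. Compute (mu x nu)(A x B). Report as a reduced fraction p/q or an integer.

For a measurable rectangle A x B, the product measure satisfies
  (mu x nu)(A x B) = mu(A) * nu(B).
  mu(A) = 4.
  nu(B) = 2.
  (mu x nu)(A x B) = 4 * 2 = 8.

8


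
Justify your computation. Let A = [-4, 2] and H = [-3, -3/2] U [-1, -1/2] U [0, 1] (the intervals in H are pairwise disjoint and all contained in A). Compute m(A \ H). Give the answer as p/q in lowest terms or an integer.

The ambient interval has length m(A) = 2 - (-4) = 6.
Since the holes are disjoint and sit inside A, by finite additivity
  m(H) = sum_i (b_i - a_i), and m(A \ H) = m(A) - m(H).
Computing the hole measures:
  m(H_1) = -3/2 - (-3) = 3/2.
  m(H_2) = -1/2 - (-1) = 1/2.
  m(H_3) = 1 - 0 = 1.
Summed: m(H) = 3/2 + 1/2 + 1 = 3.
So m(A \ H) = 6 - 3 = 3.

3


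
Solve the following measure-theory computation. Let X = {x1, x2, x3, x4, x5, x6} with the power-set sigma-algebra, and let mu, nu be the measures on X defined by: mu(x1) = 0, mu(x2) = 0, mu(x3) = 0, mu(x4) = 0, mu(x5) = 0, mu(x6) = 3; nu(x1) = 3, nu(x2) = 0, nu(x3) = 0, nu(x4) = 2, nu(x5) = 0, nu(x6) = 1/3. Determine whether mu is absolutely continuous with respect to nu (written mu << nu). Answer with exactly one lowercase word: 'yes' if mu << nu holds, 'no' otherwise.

mu << nu means: every nu-null measurable set is also mu-null; equivalently, for every atom x, if nu({x}) = 0 then mu({x}) = 0.
Checking each atom:
  x1: nu = 3 > 0 -> no constraint.
  x2: nu = 0, mu = 0 -> consistent with mu << nu.
  x3: nu = 0, mu = 0 -> consistent with mu << nu.
  x4: nu = 2 > 0 -> no constraint.
  x5: nu = 0, mu = 0 -> consistent with mu << nu.
  x6: nu = 1/3 > 0 -> no constraint.
No atom violates the condition. Therefore mu << nu.

yes
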